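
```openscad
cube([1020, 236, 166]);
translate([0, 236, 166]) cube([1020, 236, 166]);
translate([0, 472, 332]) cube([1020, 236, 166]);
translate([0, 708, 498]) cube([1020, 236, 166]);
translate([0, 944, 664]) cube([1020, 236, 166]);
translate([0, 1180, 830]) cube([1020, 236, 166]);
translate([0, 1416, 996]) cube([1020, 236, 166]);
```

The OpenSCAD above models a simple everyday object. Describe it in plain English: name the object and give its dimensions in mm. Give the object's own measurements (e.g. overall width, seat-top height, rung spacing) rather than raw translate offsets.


A straight staircase of 7 solid steps. Each step is 1020 mm wide (x), 236 mm deep (y, the going) and 166 mm tall (the rise). The first step rests on the floor; each subsequent step sits one going further in +y and one rise higher in +z, directly behind and above the previous step with no overlap.


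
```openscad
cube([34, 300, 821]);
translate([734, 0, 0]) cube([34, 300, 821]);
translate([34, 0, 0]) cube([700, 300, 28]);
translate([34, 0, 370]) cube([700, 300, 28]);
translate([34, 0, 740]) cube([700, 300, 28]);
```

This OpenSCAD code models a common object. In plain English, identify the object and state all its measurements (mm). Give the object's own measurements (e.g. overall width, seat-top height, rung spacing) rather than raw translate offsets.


An open bookshelf. Two side panels, each 34 mm thick, 300 mm deep and 821 mm tall, stand 768 mm apart (outside-to-outside). Between them sit 3 shelves, each 28 mm thick and 300 mm deep, spanning the full gap between the sides. The bottom shelf rests on the floor (its underside at z = 0) and the clear gap between one shelf's top and the next shelf's underside is 342 mm.


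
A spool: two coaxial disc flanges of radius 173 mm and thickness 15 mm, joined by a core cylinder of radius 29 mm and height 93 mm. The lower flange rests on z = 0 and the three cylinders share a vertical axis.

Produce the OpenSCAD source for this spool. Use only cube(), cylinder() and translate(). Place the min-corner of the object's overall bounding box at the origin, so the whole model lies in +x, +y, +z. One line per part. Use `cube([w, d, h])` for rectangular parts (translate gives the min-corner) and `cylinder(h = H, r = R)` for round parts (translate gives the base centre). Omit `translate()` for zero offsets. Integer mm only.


translate([173, 173, 0]) cylinder(h = 15, r = 173);
translate([173, 173, 15]) cylinder(h = 93, r = 29);
translate([173, 173, 108]) cylinder(h = 15, r = 173);


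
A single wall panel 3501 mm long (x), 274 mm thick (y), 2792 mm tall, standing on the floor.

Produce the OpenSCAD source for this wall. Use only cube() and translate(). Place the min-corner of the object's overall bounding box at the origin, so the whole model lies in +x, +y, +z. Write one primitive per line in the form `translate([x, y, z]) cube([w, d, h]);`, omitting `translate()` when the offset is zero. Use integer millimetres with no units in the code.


cube([3501, 274, 2792]);


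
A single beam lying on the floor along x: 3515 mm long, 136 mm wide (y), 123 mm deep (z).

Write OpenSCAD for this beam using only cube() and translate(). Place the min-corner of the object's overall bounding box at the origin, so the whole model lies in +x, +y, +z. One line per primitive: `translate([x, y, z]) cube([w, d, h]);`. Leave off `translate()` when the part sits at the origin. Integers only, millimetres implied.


cube([3515, 136, 123]);


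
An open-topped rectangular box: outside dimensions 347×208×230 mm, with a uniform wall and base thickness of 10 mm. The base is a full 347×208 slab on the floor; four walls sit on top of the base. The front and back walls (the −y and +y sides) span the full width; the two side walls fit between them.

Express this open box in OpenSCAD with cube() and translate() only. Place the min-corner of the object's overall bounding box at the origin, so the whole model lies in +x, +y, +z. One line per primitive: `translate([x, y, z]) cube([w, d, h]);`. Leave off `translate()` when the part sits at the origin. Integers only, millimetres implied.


cube([347, 208, 10]);
translate([0, 0, 10]) cube([347, 10, 220]);
translate([0, 198, 10]) cube([347, 10, 220]);
translate([0, 10, 10]) cube([10, 188, 220]);
translate([337, 10, 10]) cube([10, 188, 220]);


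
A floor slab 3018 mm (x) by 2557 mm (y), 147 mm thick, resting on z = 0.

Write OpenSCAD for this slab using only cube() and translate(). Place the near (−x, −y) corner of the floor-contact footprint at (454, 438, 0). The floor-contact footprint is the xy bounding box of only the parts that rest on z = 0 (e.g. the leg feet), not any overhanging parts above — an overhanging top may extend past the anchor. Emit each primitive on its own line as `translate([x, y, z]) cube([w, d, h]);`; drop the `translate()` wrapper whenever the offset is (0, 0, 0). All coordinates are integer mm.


translate([454, 438, 0]) cube([3018, 2557, 147]);


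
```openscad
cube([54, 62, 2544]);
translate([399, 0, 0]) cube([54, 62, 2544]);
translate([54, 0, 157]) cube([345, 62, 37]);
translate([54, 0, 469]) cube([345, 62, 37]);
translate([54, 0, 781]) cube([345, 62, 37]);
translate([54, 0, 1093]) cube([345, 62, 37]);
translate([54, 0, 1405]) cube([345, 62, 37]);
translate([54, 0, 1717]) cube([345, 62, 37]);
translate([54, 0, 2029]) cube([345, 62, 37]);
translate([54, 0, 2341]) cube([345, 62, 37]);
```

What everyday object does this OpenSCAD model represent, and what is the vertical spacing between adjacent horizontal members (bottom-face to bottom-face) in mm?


A ladder. The rung spacing is 312 mm.

Two tall 54×62 posts with 8 short bars between them — a ladder. Adjacent rungs sit at z = 157 and z = 469, so the spacing is 469 − 157 = 312 mm.


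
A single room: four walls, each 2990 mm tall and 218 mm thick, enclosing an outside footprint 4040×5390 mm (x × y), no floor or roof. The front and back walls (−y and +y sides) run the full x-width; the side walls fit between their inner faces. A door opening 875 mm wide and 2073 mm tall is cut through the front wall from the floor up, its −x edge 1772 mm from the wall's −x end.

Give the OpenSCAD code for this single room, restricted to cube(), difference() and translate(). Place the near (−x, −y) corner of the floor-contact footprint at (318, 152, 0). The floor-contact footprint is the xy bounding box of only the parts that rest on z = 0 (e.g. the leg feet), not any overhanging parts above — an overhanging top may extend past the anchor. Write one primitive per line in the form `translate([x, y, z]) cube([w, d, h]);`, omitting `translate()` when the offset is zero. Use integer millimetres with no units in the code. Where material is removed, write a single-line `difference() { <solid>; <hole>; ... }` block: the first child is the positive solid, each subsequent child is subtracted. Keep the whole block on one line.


difference() { translate([318, 152, 0]) cube([4040, 218, 2990]); translate([2090, 152, 0]) cube([875, 218, 2073]); }
translate([318, 5324, 0]) cube([4040, 218, 2990]);
translate([318, 370, 0]) cube([218, 4954, 2990]);
translate([4140, 370, 0]) cube([218, 4954, 2990]);


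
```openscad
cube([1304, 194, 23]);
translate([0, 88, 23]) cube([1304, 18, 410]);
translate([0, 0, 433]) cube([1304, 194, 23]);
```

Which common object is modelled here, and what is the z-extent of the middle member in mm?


An I-beam. The web height is 410 mm.

Two wide flanges with a thin centred web — an I-beam. Overall 456 mm minus two 23 mm flanges gives a web of 456 − 2·23 = 410 mm.


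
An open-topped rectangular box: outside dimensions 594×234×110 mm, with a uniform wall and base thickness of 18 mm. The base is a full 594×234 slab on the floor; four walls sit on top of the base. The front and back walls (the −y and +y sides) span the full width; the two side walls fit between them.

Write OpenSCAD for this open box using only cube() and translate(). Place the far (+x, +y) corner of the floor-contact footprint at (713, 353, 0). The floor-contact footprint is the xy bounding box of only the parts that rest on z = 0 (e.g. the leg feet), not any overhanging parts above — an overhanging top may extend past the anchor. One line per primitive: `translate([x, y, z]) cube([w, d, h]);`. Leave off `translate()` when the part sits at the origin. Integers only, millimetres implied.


translate([119, 119, 0]) cube([594, 234, 18]);
translate([119, 119, 18]) cube([594, 18, 92]);
translate([119, 335, 18]) cube([594, 18, 92]);
translate([119, 137, 18]) cube([18, 198, 92]);
translate([695, 137, 18]) cube([18, 198, 92]);


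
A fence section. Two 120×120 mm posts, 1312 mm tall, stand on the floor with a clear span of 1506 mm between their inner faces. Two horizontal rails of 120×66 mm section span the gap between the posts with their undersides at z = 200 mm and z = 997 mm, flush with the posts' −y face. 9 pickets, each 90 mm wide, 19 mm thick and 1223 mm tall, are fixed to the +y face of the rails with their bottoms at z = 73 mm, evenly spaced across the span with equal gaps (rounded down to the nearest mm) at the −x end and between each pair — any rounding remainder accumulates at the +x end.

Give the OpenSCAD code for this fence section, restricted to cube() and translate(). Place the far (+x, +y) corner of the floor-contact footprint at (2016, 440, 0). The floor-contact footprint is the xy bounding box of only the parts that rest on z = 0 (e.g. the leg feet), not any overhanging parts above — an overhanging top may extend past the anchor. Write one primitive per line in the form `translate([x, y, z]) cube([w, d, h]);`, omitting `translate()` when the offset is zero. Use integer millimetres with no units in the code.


translate([270, 320, 0]) cube([120, 120, 1312]);
translate([1896, 320, 0]) cube([120, 120, 1312]);
translate([390, 320, 200]) cube([1506, 120, 66]);
translate([390, 320, 997]) cube([1506, 120, 66]);
translate([459, 440, 73]) cube([90, 19, 1223]);
translate([618, 440, 73]) cube([90, 19, 1223]);
translate([777, 440, 73]) cube([90, 19, 1223]);
translate([936, 440, 73]) cube([90, 19, 1223]);
translate([1095, 440, 73]) cube([90, 19, 1223]);
translate([1254, 440, 73]) cube([90, 19, 1223]);
translate([1413, 440, 73]) cube([90, 19, 1223]);
translate([1572, 440, 73]) cube([90, 19, 1223]);
translate([1731, 440, 73]) cube([90, 19, 1223]);


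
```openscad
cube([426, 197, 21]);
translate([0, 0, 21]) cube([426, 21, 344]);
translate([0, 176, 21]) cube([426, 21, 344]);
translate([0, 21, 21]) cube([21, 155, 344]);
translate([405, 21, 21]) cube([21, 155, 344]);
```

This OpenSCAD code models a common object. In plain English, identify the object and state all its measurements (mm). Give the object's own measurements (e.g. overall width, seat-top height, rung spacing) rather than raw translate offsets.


An open-topped rectangular box: outside dimensions 426×197×365 mm, with a uniform wall and base thickness of 21 mm. The base is a full 426×197 slab on the floor; four walls sit on top of the base. The front and back walls (the −y and +y sides) span the full width; the two side walls fit between them.


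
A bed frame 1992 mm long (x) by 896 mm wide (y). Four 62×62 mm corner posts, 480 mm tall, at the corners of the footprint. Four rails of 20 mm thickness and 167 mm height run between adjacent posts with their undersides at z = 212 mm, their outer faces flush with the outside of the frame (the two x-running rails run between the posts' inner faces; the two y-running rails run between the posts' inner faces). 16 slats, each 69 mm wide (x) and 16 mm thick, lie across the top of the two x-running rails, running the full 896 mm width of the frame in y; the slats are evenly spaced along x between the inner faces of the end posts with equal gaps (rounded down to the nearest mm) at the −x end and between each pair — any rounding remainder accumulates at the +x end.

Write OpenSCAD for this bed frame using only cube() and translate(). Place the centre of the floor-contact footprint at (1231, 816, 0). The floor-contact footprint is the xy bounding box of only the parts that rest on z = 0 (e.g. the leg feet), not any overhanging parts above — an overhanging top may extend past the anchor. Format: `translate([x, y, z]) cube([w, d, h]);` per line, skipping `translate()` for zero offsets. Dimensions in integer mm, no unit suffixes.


translate([235, 368, 0]) cube([62, 62, 480]);
translate([235, 1202, 0]) cube([62, 62, 480]);
translate([2165, 368, 0]) cube([62, 62, 480]);
translate([2165, 1202, 0]) cube([62, 62, 480]);
translate([297, 368, 212]) cube([1868, 20, 167]);
translate([297, 1244, 212]) cube([1868, 20, 167]);
translate([235, 430, 212]) cube([20, 772, 167]);
translate([2207, 430, 212]) cube([20, 772, 167]);
translate([341, 368, 379]) cube([69, 896, 16]);
translate([454, 368, 379]) cube([69, 896, 16]);
translate([567, 368, 379]) cube([69, 896, 16]);
translate([680, 368, 379]) cube([69, 896, 16]);
translate([793, 368, 379]) cube([69, 896, 16]);
translate([906, 368, 379]) cube([69, 896, 16]);
translate([1019, 368, 379]) cube([69, 896, 16]);
translate([1132, 368, 379]) cube([69, 896, 16]);
translate([1245, 368, 379]) cube([69, 896, 16]);
translate([1358, 368, 379]) cube([69, 896, 16]);
translate([1471, 368, 379]) cube([69, 896, 16]);
translate([1584, 368, 379]) cube([69, 896, 16]);
translate([1697, 368, 379]) cube([69, 896, 16]);
translate([1810, 368, 379]) cube([69, 896, 16]);
translate([1923, 368, 379]) cube([69, 896, 16]);
translate([2036, 368, 379]) cube([69, 896, 16]);


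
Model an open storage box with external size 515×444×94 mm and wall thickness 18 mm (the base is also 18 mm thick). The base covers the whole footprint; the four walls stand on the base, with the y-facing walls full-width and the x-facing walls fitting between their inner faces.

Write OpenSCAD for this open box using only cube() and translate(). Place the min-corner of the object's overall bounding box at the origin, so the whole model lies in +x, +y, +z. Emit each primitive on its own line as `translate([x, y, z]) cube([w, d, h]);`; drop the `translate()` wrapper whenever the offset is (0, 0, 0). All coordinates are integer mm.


cube([515, 444, 18]);
translate([0, 0, 18]) cube([515, 18, 76]);
translate([0, 426, 18]) cube([515, 18, 76]);
translate([0, 18, 18]) cube([18, 408, 76]);
translate([497, 18, 18]) cube([18, 408, 76]);


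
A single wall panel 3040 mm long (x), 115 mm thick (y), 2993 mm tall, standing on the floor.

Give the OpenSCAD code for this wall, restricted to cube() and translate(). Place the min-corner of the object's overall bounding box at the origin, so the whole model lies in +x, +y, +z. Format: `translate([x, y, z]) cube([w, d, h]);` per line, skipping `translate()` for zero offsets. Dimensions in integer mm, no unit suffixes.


cube([3040, 115, 2993]);


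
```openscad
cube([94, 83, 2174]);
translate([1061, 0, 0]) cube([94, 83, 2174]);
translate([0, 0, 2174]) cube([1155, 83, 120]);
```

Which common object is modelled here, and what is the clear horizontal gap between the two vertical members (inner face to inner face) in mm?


A door frame. The clear opening width is 967 mm.

Two 2174 mm tall posts with a header on top — a door frame. The left jamb is 94 mm wide at x = 0; the right jamb starts at x = 1061. The clear opening is 1061 − 94 = 967 mm.


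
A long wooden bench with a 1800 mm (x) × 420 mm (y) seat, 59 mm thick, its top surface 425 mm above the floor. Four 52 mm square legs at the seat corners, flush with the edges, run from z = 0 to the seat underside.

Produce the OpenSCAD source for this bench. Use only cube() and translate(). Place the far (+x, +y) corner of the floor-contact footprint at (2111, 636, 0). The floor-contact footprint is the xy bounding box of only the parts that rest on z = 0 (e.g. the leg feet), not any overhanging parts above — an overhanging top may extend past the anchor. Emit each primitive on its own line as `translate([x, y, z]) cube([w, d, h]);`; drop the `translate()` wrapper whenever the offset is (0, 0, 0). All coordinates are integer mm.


translate([311, 216, 366]) cube([1800, 420, 59]);
translate([311, 216, 0]) cube([52, 52, 366]);
translate([311, 584, 0]) cube([52, 52, 366]);
translate([2059, 216, 0]) cube([52, 52, 366]);
translate([2059, 584, 0]) cube([52, 52, 366]);


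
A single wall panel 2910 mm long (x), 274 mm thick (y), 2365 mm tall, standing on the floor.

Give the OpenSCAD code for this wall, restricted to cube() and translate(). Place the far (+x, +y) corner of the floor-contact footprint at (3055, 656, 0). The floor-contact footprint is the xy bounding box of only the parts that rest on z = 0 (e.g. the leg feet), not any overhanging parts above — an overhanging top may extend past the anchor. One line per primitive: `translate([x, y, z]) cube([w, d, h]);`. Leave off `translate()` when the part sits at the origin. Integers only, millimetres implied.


translate([145, 382, 0]) cube([2910, 274, 2365]);


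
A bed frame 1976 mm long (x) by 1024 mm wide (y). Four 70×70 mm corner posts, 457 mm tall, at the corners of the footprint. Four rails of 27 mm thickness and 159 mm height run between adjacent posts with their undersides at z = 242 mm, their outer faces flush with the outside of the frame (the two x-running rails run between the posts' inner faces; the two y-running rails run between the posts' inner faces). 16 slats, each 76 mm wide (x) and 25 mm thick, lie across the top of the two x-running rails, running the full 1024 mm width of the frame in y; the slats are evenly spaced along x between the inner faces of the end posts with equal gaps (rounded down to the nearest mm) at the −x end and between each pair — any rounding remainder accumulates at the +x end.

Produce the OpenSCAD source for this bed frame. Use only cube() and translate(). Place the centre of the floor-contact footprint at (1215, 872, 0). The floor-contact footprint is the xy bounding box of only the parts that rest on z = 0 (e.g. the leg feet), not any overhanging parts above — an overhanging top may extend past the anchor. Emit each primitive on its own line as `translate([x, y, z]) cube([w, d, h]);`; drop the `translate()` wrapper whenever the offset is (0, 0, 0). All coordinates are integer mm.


translate([227, 360, 0]) cube([70, 70, 457]);
translate([227, 1314, 0]) cube([70, 70, 457]);
translate([2133, 360, 0]) cube([70, 70, 457]);
translate([2133, 1314, 0]) cube([70, 70, 457]);
translate([297, 360, 242]) cube([1836, 27, 159]);
translate([297, 1357, 242]) cube([1836, 27, 159]);
translate([227, 430, 242]) cube([27, 884, 159]);
translate([2176, 430, 242]) cube([27, 884, 159]);
translate([333, 360, 401]) cube([76, 1024, 25]);
translate([445, 360, 401]) cube([76, 1024, 25]);
translate([557, 360, 401]) cube([76, 1024, 25]);
translate([669, 360, 401]) cube([76, 1024, 25]);
translate([781, 360, 401]) cube([76, 1024, 25]);
translate([893, 360, 401]) cube([76, 1024, 25]);
translate([1005, 360, 401]) cube([76, 1024, 25]);
translate([1117, 360, 401]) cube([76, 1024, 25]);
translate([1229, 360, 401]) cube([76, 1024, 25]);
translate([1341, 360, 401]) cube([76, 1024, 25]);
translate([1453, 360, 401]) cube([76, 1024, 25]);
translate([1565, 360, 401]) cube([76, 1024, 25]);
translate([1677, 360, 401]) cube([76, 1024, 25]);
translate([1789, 360, 401]) cube([76, 1024, 25]);
translate([1901, 360, 401]) cube([76, 1024, 25]);
translate([2013, 360, 401]) cube([76, 1024, 25]);


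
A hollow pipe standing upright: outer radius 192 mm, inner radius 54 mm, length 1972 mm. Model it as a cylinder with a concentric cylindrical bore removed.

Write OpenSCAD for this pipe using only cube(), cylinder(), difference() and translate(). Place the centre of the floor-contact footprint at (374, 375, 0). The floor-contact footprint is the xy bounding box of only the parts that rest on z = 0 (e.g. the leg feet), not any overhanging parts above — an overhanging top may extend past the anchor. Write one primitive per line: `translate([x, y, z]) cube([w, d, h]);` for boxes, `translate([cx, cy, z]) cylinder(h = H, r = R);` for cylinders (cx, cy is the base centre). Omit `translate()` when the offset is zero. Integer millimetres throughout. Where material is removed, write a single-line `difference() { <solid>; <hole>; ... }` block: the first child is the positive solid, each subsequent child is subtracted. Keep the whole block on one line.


difference() { translate([374, 375, 0]) cylinder(h = 1972, r = 192); translate([374, 375, 0]) cylinder(h = 1972, r = 54); }


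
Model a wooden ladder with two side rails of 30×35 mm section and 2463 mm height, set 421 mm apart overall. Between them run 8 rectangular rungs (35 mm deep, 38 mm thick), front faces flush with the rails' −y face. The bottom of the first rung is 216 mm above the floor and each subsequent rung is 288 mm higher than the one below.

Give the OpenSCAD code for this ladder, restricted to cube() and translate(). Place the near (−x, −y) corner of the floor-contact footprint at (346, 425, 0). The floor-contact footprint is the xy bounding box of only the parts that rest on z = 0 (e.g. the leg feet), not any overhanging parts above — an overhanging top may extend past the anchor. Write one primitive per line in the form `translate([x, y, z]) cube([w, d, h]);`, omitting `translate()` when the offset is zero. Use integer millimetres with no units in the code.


translate([346, 425, 0]) cube([30, 35, 2463]);
translate([737, 425, 0]) cube([30, 35, 2463]);
translate([376, 425, 216]) cube([361, 35, 38]);
translate([376, 425, 504]) cube([361, 35, 38]);
translate([376, 425, 792]) cube([361, 35, 38]);
translate([376, 425, 1080]) cube([361, 35, 38]);
translate([376, 425, 1368]) cube([361, 35, 38]);
translate([376, 425, 1656]) cube([361, 35, 38]);
translate([376, 425, 1944]) cube([361, 35, 38]);
translate([376, 425, 2232]) cube([361, 35, 38]);


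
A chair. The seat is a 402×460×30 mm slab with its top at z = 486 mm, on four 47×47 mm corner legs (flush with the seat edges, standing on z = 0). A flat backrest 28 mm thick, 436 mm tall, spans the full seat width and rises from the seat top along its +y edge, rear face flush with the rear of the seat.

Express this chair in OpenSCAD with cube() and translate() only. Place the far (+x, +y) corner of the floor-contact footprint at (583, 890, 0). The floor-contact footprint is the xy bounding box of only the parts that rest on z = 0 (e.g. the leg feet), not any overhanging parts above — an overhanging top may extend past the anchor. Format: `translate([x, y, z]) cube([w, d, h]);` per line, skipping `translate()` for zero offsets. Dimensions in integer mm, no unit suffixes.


translate([181, 430, 456]) cube([402, 460, 30]);
translate([181, 430, 0]) cube([47, 47, 456]);
translate([536, 430, 0]) cube([47, 47, 456]);
translate([181, 843, 0]) cube([47, 47, 456]);
translate([536, 843, 0]) cube([47, 47, 456]);
translate([181, 862, 486]) cube([402, 28, 436]);


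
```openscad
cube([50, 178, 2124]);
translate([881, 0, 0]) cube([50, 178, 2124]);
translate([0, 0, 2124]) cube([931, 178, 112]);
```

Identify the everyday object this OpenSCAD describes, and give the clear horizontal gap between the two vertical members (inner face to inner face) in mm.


A door frame. The clear opening width is 831 mm.

Two 2124 mm tall posts with a header on top — a door frame. The left jamb is 50 mm wide at x = 0; the right jamb starts at x = 881. The clear opening is 881 − 50 = 831 mm.


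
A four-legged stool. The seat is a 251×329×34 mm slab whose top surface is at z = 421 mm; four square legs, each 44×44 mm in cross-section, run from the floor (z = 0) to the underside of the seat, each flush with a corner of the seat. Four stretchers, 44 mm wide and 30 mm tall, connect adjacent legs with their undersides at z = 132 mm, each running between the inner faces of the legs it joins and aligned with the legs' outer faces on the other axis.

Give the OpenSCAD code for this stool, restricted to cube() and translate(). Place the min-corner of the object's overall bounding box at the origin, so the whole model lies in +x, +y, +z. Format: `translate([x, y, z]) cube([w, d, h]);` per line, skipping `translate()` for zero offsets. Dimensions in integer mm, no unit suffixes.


translate([0, 0, 387]) cube([251, 329, 34]);
cube([44, 44, 387]);
translate([207, 0, 0]) cube([44, 44, 387]);
translate([0, 285, 0]) cube([44, 44, 387]);
translate([207, 285, 0]) cube([44, 44, 387]);
translate([44, 0, 132]) cube([163, 44, 30]);
translate([44, 285, 132]) cube([163, 44, 30]);
translate([0, 44, 132]) cube([44, 241, 30]);
translate([207, 44, 132]) cube([44, 241, 30]);


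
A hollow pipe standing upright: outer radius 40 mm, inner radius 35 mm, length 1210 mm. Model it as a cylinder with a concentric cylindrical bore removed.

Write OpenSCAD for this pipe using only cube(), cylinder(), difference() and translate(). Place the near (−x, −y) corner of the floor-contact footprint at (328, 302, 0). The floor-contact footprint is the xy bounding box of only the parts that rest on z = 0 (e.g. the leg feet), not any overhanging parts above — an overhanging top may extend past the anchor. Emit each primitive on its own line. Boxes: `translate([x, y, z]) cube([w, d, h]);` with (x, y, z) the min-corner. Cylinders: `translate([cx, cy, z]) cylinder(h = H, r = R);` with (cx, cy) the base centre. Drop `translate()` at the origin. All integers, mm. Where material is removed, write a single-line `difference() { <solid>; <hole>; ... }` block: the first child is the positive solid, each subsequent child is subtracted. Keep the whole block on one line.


difference() { translate([368, 342, 0]) cylinder(h = 1210, r = 40); translate([368, 342, 0]) cylinder(h = 1210, r = 35); }


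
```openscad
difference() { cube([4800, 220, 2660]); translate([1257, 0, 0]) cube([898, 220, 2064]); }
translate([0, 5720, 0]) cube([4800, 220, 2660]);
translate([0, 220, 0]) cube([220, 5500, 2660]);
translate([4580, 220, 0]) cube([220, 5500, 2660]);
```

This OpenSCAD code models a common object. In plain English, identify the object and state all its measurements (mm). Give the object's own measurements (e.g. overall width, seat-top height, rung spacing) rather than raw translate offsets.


A single room: four walls, each 2660 mm tall and 220 mm thick, enclosing an outside footprint 4800×5940 mm (x × y), no floor or roof. The front and back walls (−y and +y sides) run the full x-width; the side walls fit between their inner faces. A door opening 898 mm wide and 2064 mm tall is cut through the front wall from the floor up, its −x edge 1257 mm from the wall's −x end.


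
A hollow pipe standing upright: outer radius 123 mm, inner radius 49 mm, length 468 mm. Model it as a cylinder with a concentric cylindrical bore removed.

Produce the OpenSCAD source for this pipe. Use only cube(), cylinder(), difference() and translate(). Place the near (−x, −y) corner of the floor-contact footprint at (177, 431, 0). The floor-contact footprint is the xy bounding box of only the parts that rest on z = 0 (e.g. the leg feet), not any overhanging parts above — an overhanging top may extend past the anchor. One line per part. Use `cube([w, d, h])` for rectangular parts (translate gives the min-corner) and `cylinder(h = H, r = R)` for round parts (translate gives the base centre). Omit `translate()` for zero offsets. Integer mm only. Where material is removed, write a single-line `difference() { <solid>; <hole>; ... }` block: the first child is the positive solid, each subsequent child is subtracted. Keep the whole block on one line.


difference() { translate([300, 554, 0]) cylinder(h = 468, r = 123); translate([300, 554, 0]) cylinder(h = 468, r = 49); }


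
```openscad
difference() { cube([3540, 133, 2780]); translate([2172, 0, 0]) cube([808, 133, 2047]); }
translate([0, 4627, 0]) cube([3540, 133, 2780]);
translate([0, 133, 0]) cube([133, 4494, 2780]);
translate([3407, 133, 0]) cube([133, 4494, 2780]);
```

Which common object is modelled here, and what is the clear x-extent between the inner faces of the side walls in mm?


A single room. The interior width is 3274 mm.

Four walls enclosing a rectangle with a door in the front wall — a room. Outside width 3540 minus two 133 mm walls gives 3274 mm.


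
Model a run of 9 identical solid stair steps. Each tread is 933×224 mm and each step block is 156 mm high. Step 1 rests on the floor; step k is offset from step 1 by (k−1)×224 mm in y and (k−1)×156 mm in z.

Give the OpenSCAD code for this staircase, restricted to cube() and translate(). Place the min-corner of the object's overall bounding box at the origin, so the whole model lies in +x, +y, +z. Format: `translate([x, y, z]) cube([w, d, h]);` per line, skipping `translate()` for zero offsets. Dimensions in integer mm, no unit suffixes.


cube([933, 224, 156]);
translate([0, 224, 156]) cube([933, 224, 156]);
translate([0, 448, 312]) cube([933, 224, 156]);
translate([0, 672, 468]) cube([933, 224, 156]);
translate([0, 896, 624]) cube([933, 224, 156]);
translate([0, 1120, 780]) cube([933, 224, 156]);
translate([0, 1344, 936]) cube([933, 224, 156]);
translate([0, 1568, 1092]) cube([933, 224, 156]);
translate([0, 1792, 1248]) cube([933, 224, 156]);


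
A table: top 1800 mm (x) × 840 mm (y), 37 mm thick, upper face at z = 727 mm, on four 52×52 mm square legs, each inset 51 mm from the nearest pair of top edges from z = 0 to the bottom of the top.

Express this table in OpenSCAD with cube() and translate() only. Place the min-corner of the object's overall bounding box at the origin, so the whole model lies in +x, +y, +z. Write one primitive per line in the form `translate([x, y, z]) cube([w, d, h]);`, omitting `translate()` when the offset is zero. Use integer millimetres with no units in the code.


translate([0, 0, 690]) cube([1800, 840, 37]);
translate([51, 51, 0]) cube([52, 52, 690]);
translate([1697, 51, 0]) cube([52, 52, 690]);
translate([51, 737, 0]) cube([52, 52, 690]);
translate([1697, 737, 0]) cube([52, 52, 690]);


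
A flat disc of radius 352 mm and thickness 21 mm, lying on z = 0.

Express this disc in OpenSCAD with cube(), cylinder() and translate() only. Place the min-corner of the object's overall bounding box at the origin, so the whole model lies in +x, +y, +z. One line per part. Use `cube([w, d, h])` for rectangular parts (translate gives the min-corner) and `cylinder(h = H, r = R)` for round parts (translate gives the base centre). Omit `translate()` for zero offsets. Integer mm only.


translate([352, 352, 0]) cylinder(h = 21, r = 352);


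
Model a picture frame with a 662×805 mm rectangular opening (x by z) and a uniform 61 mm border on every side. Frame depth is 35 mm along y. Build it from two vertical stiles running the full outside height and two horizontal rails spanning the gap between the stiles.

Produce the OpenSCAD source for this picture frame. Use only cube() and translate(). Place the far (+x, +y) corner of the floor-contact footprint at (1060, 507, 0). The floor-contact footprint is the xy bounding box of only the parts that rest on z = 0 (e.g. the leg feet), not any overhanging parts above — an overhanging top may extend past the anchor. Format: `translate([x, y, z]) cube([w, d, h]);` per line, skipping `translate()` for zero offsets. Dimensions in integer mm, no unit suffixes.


translate([276, 472, 0]) cube([61, 35, 927]);
translate([999, 472, 0]) cube([61, 35, 927]);
translate([337, 472, 0]) cube([662, 35, 61]);
translate([337, 472, 866]) cube([662, 35, 61]);


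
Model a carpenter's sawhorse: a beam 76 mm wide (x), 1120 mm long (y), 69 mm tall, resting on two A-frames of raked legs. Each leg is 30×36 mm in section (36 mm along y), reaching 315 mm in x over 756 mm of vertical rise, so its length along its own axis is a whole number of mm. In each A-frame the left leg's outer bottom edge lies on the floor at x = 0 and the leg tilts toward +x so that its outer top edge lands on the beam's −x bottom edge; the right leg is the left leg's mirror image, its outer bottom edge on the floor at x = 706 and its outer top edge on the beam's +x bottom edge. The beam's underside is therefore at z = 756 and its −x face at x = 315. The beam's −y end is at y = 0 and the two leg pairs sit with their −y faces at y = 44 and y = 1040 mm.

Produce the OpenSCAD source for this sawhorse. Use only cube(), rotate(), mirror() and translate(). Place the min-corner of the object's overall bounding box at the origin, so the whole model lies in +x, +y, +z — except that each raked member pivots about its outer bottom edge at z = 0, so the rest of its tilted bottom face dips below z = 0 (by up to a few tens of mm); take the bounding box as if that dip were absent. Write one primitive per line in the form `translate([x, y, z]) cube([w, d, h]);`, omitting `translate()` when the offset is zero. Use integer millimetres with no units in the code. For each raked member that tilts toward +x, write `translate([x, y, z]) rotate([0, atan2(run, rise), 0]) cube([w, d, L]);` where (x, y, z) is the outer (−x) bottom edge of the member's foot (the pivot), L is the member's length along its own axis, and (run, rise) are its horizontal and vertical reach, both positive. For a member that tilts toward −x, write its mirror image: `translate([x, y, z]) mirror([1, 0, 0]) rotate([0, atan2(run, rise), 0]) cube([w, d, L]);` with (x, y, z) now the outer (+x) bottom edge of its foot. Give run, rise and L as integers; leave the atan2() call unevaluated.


translate([315, 0, 756]) cube([76, 1120, 69]);
translate([0, 44, 0]) rotate([0, atan2(315, 756), 0]) cube([30, 36, 819]);
translate([706, 44, 0]) mirror([1, 0, 0]) rotate([0, atan2(315, 756), 0]) cube([30, 36, 819]);
translate([0, 1040, 0]) rotate([0, atan2(315, 756), 0]) cube([30, 36, 819]);
translate([706, 1040, 0]) mirror([1, 0, 0]) rotate([0, atan2(315, 756), 0]) cube([30, 36, 819]);


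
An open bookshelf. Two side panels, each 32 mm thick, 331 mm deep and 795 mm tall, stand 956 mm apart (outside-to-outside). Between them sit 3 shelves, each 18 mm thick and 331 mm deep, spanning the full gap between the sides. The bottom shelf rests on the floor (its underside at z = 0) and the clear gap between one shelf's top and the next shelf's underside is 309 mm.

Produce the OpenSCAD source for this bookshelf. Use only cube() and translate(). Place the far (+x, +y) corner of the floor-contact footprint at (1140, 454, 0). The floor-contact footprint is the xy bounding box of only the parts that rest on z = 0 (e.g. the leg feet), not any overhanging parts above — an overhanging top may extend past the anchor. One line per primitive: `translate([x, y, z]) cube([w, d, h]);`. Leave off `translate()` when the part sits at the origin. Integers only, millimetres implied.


translate([184, 123, 0]) cube([32, 331, 795]);
translate([1108, 123, 0]) cube([32, 331, 795]);
translate([216, 123, 0]) cube([892, 331, 18]);
translate([216, 123, 327]) cube([892, 331, 18]);
translate([216, 123, 654]) cube([892, 331, 18]);


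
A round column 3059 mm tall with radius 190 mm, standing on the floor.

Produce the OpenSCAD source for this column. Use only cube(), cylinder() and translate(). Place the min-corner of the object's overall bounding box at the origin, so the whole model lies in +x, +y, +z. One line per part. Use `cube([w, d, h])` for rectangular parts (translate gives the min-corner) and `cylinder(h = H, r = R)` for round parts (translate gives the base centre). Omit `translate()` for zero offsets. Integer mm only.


translate([190, 190, 0]) cylinder(h = 3059, r = 190);


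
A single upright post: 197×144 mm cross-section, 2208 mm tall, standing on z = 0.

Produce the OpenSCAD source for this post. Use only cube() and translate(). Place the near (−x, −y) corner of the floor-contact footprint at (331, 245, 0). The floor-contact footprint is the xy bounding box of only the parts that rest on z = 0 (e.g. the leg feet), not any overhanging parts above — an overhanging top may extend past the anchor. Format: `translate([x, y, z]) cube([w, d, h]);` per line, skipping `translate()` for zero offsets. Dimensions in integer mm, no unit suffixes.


translate([331, 245, 0]) cube([197, 144, 2208]);


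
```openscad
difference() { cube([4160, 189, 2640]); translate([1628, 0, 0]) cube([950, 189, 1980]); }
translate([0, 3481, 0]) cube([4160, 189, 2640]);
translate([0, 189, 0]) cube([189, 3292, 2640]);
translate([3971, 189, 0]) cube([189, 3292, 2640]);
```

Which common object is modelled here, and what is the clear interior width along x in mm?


A single room. The interior width is 3782 mm.

Four walls enclosing a rectangle with a door in the front wall — a room. Outside width 4160 minus two 189 mm walls gives 3782 mm.


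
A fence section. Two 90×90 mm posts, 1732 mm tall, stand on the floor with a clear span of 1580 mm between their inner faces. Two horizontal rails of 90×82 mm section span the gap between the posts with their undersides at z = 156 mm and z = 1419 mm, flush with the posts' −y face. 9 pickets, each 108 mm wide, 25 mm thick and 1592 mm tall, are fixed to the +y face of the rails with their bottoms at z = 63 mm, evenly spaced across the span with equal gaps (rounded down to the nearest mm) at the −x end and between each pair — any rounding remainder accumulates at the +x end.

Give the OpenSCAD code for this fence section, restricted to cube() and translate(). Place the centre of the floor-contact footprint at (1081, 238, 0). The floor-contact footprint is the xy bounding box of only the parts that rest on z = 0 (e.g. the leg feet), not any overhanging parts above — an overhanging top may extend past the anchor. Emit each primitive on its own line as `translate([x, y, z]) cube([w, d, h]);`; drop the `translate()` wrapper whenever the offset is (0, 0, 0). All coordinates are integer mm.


translate([201, 193, 0]) cube([90, 90, 1732]);
translate([1871, 193, 0]) cube([90, 90, 1732]);
translate([291, 193, 156]) cube([1580, 90, 82]);
translate([291, 193, 1419]) cube([1580, 90, 82]);
translate([351, 283, 63]) cube([108, 25, 1592]);
translate([519, 283, 63]) cube([108, 25, 1592]);
translate([687, 283, 63]) cube([108, 25, 1592]);
translate([855, 283, 63]) cube([108, 25, 1592]);
translate([1023, 283, 63]) cube([108, 25, 1592]);
translate([1191, 283, 63]) cube([108, 25, 1592]);
translate([1359, 283, 63]) cube([108, 25, 1592]);
translate([1527, 283, 63]) cube([108, 25, 1592]);
translate([1695, 283, 63]) cube([108, 25, 1592]);


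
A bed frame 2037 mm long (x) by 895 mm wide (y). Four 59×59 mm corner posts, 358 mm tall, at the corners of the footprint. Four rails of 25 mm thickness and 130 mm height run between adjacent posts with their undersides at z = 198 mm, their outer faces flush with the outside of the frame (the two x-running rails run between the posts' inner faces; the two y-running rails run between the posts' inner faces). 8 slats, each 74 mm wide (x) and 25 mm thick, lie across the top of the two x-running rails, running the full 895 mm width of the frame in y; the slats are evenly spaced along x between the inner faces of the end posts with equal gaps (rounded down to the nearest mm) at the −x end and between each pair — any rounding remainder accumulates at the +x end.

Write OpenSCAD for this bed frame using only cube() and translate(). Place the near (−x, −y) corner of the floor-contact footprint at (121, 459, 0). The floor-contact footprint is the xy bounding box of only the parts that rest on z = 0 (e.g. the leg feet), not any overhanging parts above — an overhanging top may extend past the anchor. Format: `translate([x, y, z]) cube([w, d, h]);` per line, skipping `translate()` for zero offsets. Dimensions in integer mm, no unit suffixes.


// slat z = rail_z + rail_h = 198 + 130 = 328
// slat gap = ⌊(1919 − 8·74) / 9⌋ = 147
translate([121, 459, 0]) cube([59, 59, 358]);
translate([121, 1295, 0]) cube([59, 59, 358]);
translate([2099, 459, 0]) cube([59, 59, 358]);
translate([2099, 1295, 0]) cube([59, 59, 358]);
translate([180, 459, 198]) cube([1919, 25, 130]);
translate([180, 1329, 198]) cube([1919, 25, 130]);
translate([121, 518, 198]) cube([25, 777, 130]);
translate([2133, 518, 198]) cube([25, 777, 130]);
translate([327, 459, 328]) cube([74, 895, 25]);
translate([548, 459, 328]) cube([74, 895, 25]);
translate([769, 459, 328]) cube([74, 895, 25]);
translate([990, 459, 328]) cube([74, 895, 25]);
translate([1211, 459, 328]) cube([74, 895, 25]);
translate([1432, 459, 328]) cube([74, 895, 25]);
translate([1653, 459, 328]) cube([74, 895, 25]);
translate([1874, 459, 328]) cube([74, 895, 25]);
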